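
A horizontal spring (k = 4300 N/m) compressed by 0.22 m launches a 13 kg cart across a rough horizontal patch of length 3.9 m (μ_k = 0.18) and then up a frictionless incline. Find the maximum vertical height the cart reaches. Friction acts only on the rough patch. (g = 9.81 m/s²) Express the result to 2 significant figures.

h = 0.11 m

Spring energy: E₀ = ½kx² = ½(4300)(0.22)² = 104.06 J
Friction: W_f = μ_k mg d = (0.18)(13)(9.81)(3.9) = 89.53 J
Energy at base of ramp: E = 104.06 − 89.53 = 14.534 J
At max height all remaining energy is PE: mgh = E ⇒ h = E/(mg) = 14.534/(13 × 9.81) = 0.1140 m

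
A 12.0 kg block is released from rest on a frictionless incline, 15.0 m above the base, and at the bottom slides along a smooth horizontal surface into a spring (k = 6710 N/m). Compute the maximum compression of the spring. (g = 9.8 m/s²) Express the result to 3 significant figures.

Energy conservation (no friction) from release to max compression: mgh = ½kx²
x = √(2mgh/k) = √(2 × 12.0 × 9.8 × 15.0 / 6710) = 0.7251 m

x = 0.725 m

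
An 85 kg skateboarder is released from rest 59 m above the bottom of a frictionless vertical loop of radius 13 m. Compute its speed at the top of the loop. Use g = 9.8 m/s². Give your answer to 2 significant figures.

Energy conservation: mgh = ½mv_top² + mg(2r)
v_top² = 2g(h − 2r) = 2(9.8)(59 − 26.00) = 646.8
v_top = 25.43 m/s

v = 25 m/s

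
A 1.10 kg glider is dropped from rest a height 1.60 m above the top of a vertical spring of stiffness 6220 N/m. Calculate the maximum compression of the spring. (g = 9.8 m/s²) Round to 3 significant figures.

Take the reference level at the top of the uncompressed spring. At max compression the glider has fallen H + x and is momentarily at rest:
mg(H + x) = ½kx²
½(6220)x² − (1.10)(9.8)x − (1.10)(9.8)(1.60) = 0
3110x² − 10.78x − 17.25 = 0
x = [10.78 + √(116.2 + 214565)]/(2 × 3110) = 0.07622 m

x = 0.0762 m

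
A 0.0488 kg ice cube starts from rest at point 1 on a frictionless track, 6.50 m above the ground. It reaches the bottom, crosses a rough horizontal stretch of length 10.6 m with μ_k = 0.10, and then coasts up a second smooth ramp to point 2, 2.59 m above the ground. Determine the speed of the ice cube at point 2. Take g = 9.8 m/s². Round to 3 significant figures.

v = 7.47 m/s

Energy at 1: mgh₁ = (0.0488)(9.8)(6.50) = 3.1086 J
Friction loss: W_f = μ_k mg d = 0.5069 J
At 2: ½mv² + mgh₂ = mgh₁ − W_f
½mv² = 3.1086 − 0.5069 − 1.2386 = 1.3630 J
v = √(2 × 1.3630/0.0488) = 7.474 m/s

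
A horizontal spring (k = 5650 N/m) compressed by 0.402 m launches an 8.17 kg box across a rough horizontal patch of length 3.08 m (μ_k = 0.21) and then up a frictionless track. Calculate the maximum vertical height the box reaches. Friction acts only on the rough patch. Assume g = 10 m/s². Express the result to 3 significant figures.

Spring energy: E₀ = ½kx² = ½(5650)(0.402)² = 456.53 J
Friction: W_f = μ_k mg d = (0.21)(8.17)(10)(3.08) = 52.84 J
Energy at base of ramp: E = 456.53 − 52.84 = 403.69 J
At max height all remaining energy is PE: mgh = E ⇒ h = E/(mg) = 403.69/(8.17 × 10) = 4.941 m

h = 4.94 m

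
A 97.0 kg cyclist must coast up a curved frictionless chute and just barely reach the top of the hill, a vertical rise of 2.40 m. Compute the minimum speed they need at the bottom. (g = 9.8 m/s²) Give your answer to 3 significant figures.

v = 6.86 m/s

At the top they are momentarily at rest, so all KE converts to PE: ½mv² = mgh
v = √(2gh) = √(2 × 9.8 × 2.40) = 6.859 m/s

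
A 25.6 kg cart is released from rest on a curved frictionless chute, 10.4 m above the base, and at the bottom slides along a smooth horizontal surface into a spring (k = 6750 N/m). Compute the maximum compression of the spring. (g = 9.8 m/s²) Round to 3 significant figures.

Energy conservation (no friction) from release to max compression: mgh = ½kx²
x = √(2mgh/k) = √(2 × 25.6 × 9.8 × 10.4 / 6750) = 0.8793 m

x = 0.879 m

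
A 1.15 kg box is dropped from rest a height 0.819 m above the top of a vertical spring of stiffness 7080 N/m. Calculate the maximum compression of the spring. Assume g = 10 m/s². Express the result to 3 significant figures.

Take the reference level at the top of the uncompressed spring. At max compression the box has fallen H + x and is momentarily at rest:
mg(H + x) = ½kx²
½(7080)x² − (1.15)(10)x − (1.15)(10)(0.819) = 0
3540x² − 11.50x − 9.418 = 0
x = [11.50 + √(132.2 + 133366)]/(2 × 3540) = 0.05323 m

x = 0.0532 m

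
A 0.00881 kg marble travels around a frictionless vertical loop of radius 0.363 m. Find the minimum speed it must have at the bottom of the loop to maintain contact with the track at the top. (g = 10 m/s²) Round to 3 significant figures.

At the top: mg = mv_top²/r ⇒ v_top² = gr = 3.630 m²/s²
Energy from bottom to top (height 2r): ½mv_bot² = ½mv_top² + mg(2r)
v_bot² = gr + 4gr = 5gr = 18.15
v_bot = √(5gr) = 4.260 m/s

v = 4.26 m/s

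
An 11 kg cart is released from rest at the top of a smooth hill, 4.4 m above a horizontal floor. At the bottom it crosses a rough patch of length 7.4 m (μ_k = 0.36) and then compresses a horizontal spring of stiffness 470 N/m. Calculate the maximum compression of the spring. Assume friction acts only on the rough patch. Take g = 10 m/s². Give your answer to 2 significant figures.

Initial energy: E₁ = mgh = (11)(10)(4.4) = 484.00 J
Friction removes W_f = μ_k mg d = (0.36)(11)(10)(7.4) = 293.0 J
Energy reaching the spring: E = 484.00 − 293.0 = 190.96 J
At max compression ½kx² = E ⇒ x = √(2E/k) = √(2 × 190.96/470) = 0.9014 m

x = 0.90 m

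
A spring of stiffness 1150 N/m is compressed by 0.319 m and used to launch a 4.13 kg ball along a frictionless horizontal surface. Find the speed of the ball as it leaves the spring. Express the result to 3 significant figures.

Conservation of energy: ½kx² = ½mv²
v = x√(k/m) = 0.319 × √(1150/4.13) = 5.323 m/s

v = 5.32 m/s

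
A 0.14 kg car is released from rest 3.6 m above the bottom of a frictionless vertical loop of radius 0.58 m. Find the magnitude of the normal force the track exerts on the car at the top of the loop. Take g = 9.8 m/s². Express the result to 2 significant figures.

Energy from release to top (height 2r): mgh = ½mv_top² + mg(2r)
v_top² = 2g(h − 2r) = 2(9.8)(3.6 − 1.160) = 47.824 m²/s²
At the top, both N and weight point toward the centre: N + mg = mv_top²/r
N = m(v_top²/r − g) = 0.14(47.824/0.58 − 9.8) = 10.17 N

N = 10 N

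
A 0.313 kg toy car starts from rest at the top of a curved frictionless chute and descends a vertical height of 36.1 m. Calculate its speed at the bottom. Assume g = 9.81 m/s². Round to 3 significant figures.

v = 26.6 m/s

Mechanical energy is conserved (no friction): mgh = ½mv²
The mass cancels from both sides.
v = √(2gh) = √(2 × 9.81 × 36.1) = √708.28 = 26.61 m/s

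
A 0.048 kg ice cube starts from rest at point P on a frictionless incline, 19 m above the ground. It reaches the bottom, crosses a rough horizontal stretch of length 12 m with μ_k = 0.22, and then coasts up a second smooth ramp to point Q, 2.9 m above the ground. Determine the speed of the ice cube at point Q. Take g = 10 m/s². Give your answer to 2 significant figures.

v = 16 m/s

Energy at P: mgh₁ = (0.048)(10)(19) = 9.1200 J
Friction loss: W_f = μ_k mg d = 1.267 J
At Q: ½mv² + mgh₂ = mgh₁ − W_f
½mv² = 9.1200 − 1.267 − 1.3920 = 6.4608 J
v = √(2 × 6.4608/0.048) = 16.41 m/s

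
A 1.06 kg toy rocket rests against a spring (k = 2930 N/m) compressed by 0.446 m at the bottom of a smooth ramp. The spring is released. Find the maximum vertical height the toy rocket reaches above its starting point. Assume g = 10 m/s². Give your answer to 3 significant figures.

h = 27.5 m

At maximum height the toy rocket is at rest, so ½kx² = mgh
h = kx²/(2mg) = (2930)(0.446)²/(2 × 1.06 × 10) = 27.49 m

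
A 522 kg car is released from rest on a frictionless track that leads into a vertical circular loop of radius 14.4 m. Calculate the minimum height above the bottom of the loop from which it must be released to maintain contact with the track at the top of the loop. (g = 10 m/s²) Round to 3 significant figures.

At the top, for minimum speed gravity alone supplies the centripetal force: mg = mv_top²/r ⇒ v_top² = gr = 144.0 m²/s²
Energy conservation from release height h to the top (height 2r): mgh = ½mv_top² + mg(2r)
h = v_top²/(2g) + 2r = r/2 + 2r = 5r/2 = 36.00 m

h = 36.0 m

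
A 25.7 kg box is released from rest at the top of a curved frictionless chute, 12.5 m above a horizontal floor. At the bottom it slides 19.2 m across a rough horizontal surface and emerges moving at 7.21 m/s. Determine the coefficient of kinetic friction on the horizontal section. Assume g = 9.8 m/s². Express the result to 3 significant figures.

μ_k = 0.513

Energy bookkeeping (friction removes W_f = μ_k N d):
mgh = ½mv² + μ_k m g d
mgh = 3148.2 J; ½mv² = 668.00 J
W_f = 3148.2 − 668.00 = 2480 J
μ_k = W_f/(mg·d) = 2480/(251.9 × 19.2) = 0.5129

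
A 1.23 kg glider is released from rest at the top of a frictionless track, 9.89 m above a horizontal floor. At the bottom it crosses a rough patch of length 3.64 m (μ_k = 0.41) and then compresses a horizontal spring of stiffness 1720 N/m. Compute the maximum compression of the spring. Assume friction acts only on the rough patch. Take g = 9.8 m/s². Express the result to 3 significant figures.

Initial energy: E₁ = mgh = (1.23)(9.8)(9.89) = 119.21 J
Friction removes W_f = μ_k mg d = (0.41)(1.23)(9.8)(3.64) = 17.99 J
Energy reaching the spring: E = 119.21 − 17.99 = 101.22 J
At max compression ½kx² = E ⇒ x = √(2E/k) = √(2 × 101.22/1720) = 0.3431 m

x = 0.343 m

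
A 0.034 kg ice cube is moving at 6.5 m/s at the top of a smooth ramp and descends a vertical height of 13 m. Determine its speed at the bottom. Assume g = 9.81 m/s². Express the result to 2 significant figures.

Equating total energy at the two states: ½mv₀² + mgh = ½mv²
The mass cancels from both sides.
v² = v₀² + 2gh = (6.5)² + 2(9.81)(13) = 297.31
v = √297.31 = 17.24 m/s

v = 17 m/s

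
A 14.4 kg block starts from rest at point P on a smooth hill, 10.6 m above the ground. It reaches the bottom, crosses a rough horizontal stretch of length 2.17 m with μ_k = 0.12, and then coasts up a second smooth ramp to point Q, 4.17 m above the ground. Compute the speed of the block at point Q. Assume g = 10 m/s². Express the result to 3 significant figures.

v = 11.1 m/s

Energy at P: mgh₁ = (14.4)(10)(10.6) = 1526.4 J
Friction loss: W_f = μ_k mg d = 37.50 J
At Q: ½mv² + mgh₂ = mgh₁ − W_f
½mv² = 1526.4 − 37.50 − 600.48 = 888.42 J
v = √(2 × 888.42/14.4) = 11.11 m/s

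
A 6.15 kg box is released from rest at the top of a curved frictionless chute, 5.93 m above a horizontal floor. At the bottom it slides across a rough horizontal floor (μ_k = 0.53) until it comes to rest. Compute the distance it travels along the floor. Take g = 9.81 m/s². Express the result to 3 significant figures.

d = 11.2 m

Applying the work–energy principle:
At rest all PE has been dissipated by friction: mgh = μ_k m g d
d = h/μ_k = 5.93/0.53 = 11.19 m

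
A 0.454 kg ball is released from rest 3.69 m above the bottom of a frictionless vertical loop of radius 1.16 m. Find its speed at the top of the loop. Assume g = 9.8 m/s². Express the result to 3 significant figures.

v = 5.18 m/s

Energy conservation: mgh = ½mv_top² + mg(2r)
v_top² = 2g(h − 2r) = 2(9.8)(3.69 − 2.320) = 26.85
v_top = 5.182 m/s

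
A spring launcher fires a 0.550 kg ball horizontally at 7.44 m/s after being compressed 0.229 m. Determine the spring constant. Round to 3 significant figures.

½kx² = ½mv²
k = mv²/x² = (0.550)(7.44)²/(0.229)² = 580.5 N/m

k = 581 N/m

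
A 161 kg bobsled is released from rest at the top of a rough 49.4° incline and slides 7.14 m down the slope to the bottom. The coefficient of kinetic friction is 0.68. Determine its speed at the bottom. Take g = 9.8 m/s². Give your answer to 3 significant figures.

Energy: mgh = ½mv² + W_f, with h = L sinθ and W_f = μ_k (mg cosθ) L
mgh = mgL sinθ = (161)(9.8)(7.14)sin49.4° = 8553.6 J
W_f = μ_k mg cosθ · L = (0.68)(161)(9.8)cos49.4°·7.14 = 4985 J
½mv² = 8553.6 − 4985 = 3568.3 J
v = √(2 × 3568.3/161) = 6.658 m/s

v = 6.66 m/s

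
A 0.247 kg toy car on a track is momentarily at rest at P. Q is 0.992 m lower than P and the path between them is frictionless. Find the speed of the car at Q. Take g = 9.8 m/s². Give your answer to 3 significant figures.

By conservation of mechanical energy, mgh = ½mv²
v = √(2gh) = √(2 × 9.8 × 0.992) = √19.443 = 4.409 m/s

v = 4.41 m/s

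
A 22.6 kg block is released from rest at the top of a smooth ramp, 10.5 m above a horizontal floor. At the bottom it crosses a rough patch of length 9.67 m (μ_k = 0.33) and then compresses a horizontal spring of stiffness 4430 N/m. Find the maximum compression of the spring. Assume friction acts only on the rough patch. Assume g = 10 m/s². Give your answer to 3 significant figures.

Initial energy: E₁ = mgh = (22.6)(10)(10.5) = 2373.0 J
Friction removes W_f = μ_k mg d = (0.33)(22.6)(10)(9.67) = 721.2 J
Energy reaching the spring: E = 2373.0 − 721.2 = 1651.8 J
At max compression ½kx² = E ⇒ x = √(2E/k) = √(2 × 1651.8/4430) = 0.8636 m

x = 0.864 m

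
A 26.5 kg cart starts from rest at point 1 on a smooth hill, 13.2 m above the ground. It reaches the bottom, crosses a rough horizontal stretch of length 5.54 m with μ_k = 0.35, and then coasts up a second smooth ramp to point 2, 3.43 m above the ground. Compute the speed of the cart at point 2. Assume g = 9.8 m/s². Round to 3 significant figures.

v = 12.4 m/s

Energy at 1: mgh₁ = (26.5)(9.8)(13.2) = 3428.0 J
Friction loss: W_f = μ_k mg d = 503.6 J
At 2: ½mv² + mgh₂ = mgh₁ − W_f
½mv² = 3428.0 − 503.6 − 890.77 = 2033.7 J
v = √(2 × 2033.7/26.5) = 12.39 m/s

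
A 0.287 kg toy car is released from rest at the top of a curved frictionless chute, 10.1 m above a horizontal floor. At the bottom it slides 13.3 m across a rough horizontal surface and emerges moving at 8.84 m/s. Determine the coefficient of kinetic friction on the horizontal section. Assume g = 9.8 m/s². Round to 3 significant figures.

μ_k = 0.460

Energy bookkeeping (friction removes W_f = μ_k N d):
mgh = ½mv² + μ_k m g d
mgh = 28.407 J; ½mv² = 11.214 J
W_f = 28.407 − 11.214 = 17.19 J
μ_k = W_f/(mg·d) = 17.19/(2.813 × 13.3) = 0.4596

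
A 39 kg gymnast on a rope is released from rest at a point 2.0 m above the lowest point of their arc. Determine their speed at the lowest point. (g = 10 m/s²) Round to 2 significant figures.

Energy conservation between the two points: mgh = ½mv²
The mass cancels from both sides.
v = √(2gh) = √(2 × 10 × 2.0) = √40.000 = 6.325 m/s

v = 6.3 m/s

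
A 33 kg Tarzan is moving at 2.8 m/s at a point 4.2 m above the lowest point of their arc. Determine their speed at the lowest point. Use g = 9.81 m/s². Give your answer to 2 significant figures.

Mechanical energy is conserved (no friction): ½mv₀² + mgh = ½mv²
The mass cancels from both sides.
v² = v₀² + 2gh = (2.8)² + 2(9.81)(4.2) = 90.244
v = √90.244 = 9.500 m/s

v = 9.5 m/s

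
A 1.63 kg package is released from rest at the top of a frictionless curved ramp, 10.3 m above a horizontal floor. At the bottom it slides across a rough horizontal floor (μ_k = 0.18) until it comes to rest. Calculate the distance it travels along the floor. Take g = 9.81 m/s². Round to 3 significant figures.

d = 57.2 m

Energy at the top = energy at the end + work done against friction:
At rest all PE has been dissipated by friction: mgh = μ_k m g d
d = h/μ_k = 10.3/0.18 = 57.22 m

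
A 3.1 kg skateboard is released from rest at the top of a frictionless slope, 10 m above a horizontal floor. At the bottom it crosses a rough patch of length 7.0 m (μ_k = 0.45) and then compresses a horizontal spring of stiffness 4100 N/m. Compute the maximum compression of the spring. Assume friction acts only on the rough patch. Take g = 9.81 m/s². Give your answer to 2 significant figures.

Initial energy: E₁ = mgh = (3.1)(9.81)(10) = 304.11 J
Friction removes W_f = μ_k mg d = (0.45)(3.1)(9.81)(7.0) = 95.79 J
Energy reaching the spring: E = 304.11 − 95.79 = 208.32 J
At max compression ½kx² = E ⇒ x = √(2E/k) = √(2 × 208.32/4100) = 0.3188 m

x = 0.32 m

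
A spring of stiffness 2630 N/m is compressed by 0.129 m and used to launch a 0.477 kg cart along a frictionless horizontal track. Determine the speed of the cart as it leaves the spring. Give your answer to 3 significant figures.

Conservation of energy: ½kx² = ½mv²
v = x√(k/m) = 0.129 × √(2630/0.477) = 9.579 m/s

v = 9.58 m/s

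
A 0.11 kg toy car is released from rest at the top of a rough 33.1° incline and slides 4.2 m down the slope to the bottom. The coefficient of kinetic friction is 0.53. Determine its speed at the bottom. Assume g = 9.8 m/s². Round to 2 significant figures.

Energy: mgh = ½mv² + W_f, with h = L sinθ and W_f = μ_k (mg cosθ) L
mgh = mgL sinθ = (0.11)(9.8)(4.2)sin33.1° = 2.4725 J
W_f = μ_k mg cosθ · L = (0.53)(0.11)(9.8)cos33.1°·4.2 = 2.010 J
½mv² = 2.4725 − 2.010 = 0.46232 J
v = √(2 × 0.46232/0.11) = 2.899 m/s

v = 2.9 m/s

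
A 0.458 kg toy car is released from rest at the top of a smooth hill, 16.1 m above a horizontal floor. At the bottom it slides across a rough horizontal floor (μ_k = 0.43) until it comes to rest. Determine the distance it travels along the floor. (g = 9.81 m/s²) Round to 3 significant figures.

d = 37.4 m

Energy at the top = energy at the end + work done against friction:
At rest all PE has been dissipated by friction: mgh = μ_k m g d
d = h/μ_k = 16.1/0.43 = 37.44 m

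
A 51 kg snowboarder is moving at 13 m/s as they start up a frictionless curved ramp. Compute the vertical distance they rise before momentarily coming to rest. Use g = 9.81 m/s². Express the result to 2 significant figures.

h = 8.6 m

Setting KE at the bottom equal to PE gained: ½mv² = mgh
h = v²/(2g) = 13²/(2 × 9.81) = 8.614 m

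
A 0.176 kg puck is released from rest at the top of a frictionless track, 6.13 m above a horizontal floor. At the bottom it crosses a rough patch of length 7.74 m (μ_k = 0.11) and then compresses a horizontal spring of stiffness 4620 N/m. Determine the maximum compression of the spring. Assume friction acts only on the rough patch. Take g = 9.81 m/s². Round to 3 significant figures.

Initial energy: E₁ = mgh = (0.176)(9.81)(6.13) = 10.584 J
Friction removes W_f = μ_k mg d = (0.11)(0.176)(9.81)(7.74) = 1.470 J
Energy reaching the spring: E = 10.584 − 1.470 = 9.1138 J
At max compression ½kx² = E ⇒ x = √(2E/k) = √(2 × 9.1138/4620) = 0.06281 m

x = 0.0628 m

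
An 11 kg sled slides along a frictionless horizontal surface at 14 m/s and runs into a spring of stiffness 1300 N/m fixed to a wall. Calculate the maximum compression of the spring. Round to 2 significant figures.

Conservation of energy between contact and max compression: ½mv² = ½kx²
x = v√(m/k) = 14 × √(11/1300) = 1.288 m

x = 1.3 m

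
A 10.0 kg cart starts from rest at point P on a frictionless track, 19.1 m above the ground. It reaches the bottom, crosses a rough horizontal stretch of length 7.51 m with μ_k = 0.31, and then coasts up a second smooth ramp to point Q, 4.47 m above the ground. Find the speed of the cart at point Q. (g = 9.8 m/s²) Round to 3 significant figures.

Energy at P: mgh₁ = (10.0)(9.8)(19.1) = 1871.8 J
Friction loss: W_f = μ_k mg d = 228.2 J
At Q: ½mv² + mgh₂ = mgh₁ − W_f
½mv² = 1871.8 − 228.2 − 438.06 = 1205.6 J
v = √(2 × 1205.6/10.0) = 15.53 m/s

v = 15.5 m/s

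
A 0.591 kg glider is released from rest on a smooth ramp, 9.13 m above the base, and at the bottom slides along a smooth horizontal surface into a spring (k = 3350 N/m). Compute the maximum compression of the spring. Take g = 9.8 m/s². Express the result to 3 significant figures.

x = 0.178 m

Gravitational PE at the top equals spring PE at max compression: mgh = ½kx²
x = √(2mgh/k) = √(2 × 0.591 × 9.8 × 9.13 / 3350) = 0.1777 m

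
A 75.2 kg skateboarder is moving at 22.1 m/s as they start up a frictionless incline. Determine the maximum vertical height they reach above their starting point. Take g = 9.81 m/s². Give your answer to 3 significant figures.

h = 24.9 m

By energy conservation, ½mv² = mgh
h = v²/(2g) = 22.1²/(2 × 9.81) = 24.89 m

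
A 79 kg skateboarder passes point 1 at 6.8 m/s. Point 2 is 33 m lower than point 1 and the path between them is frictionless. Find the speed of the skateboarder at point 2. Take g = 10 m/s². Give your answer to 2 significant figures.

v = 27 m/s

Mechanical energy is conserved (no friction): ½mv₀² + mgh = ½mv²
v² = v₀² + 2gh = (6.8)² + 2(10)(33) = 706.24
v = √706.24 = 26.58 m/s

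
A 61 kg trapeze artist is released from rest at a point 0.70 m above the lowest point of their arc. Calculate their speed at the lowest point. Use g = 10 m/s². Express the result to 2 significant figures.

v = 3.7 m/s

By conservation of mechanical energy, mgh = ½mv²
The mass cancels from both sides.
v = √(2gh) = √(2 × 10 × 0.70) = √14.000 = 3.742 m/s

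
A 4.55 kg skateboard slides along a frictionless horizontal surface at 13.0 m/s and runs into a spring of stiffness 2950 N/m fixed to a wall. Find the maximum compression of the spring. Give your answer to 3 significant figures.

At max compression the skateboard is momentarily at rest: ½mv² = ½kx²
x = v√(m/k) = 13.0 × √(4.55/2950) = 0.5105 m

x = 0.511 m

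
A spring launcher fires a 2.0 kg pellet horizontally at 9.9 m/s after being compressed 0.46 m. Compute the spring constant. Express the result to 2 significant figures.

Energy stored in the spring equals the launch KE: ½kx² = ½mv²
k = mv²/x² = (2.0)(9.9)²/(0.46)² = 926.4 N/m

k = 930 N/m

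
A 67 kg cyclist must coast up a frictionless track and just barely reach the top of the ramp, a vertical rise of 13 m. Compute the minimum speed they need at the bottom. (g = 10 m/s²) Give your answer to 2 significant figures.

At the top they are momentarily at rest, so all KE converts to PE: ½mv² = mgh
v = √(2gh) = √(2 × 10 × 13) = 16.12 m/s

v = 16 m/s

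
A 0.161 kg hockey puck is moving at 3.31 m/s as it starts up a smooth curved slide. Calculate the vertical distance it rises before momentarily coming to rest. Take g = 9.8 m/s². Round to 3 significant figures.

h = 0.559 m

Setting KE at the bottom equal to PE gained: ½mv² = mgh
h = v²/(2g) = 3.31²/(2 × 9.8) = 0.5590 m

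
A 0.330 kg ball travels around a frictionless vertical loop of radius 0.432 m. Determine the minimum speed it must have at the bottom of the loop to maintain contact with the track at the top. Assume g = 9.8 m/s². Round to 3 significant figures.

At the top: mg = mv_top²/r ⇒ v_top² = gr = 4.234 m²/s²
Energy from bottom to top (height 2r): ½mv_bot² = ½mv_top² + mg(2r)
v_bot² = gr + 4gr = 5gr = 21.17
v_bot = √(5gr) = 4.601 m/s

v = 4.60 m/s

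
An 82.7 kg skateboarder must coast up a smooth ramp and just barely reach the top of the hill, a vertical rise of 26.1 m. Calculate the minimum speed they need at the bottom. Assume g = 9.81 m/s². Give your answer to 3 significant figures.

v = 22.6 m/s

At the top they are momentarily at rest, so all KE converts to PE: ½mv² = mgh
v = √(2gh) = √(2 × 9.81 × 26.1) = 22.63 m/s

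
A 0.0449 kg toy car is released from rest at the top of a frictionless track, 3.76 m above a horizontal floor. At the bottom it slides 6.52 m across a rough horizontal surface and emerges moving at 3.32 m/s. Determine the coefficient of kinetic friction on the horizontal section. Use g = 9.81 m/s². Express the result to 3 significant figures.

Energy at the top = energy at the end + work done against friction:
mgh = ½mv² + μ_k m g d
mgh = 1.6562 J; ½mv² = 0.24745 J
W_f = 1.6562 − 0.24745 = 1.409 J
μ_k = W_f/(mg·d) = 1.409/(0.4405 × 6.52) = 0.4905

μ_k = 0.491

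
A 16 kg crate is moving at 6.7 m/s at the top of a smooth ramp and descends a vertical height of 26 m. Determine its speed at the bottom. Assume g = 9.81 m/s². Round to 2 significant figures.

v = 24 m/s

By conservation of mechanical energy, ½mv₀² + mgh = ½mv²
v² = v₀² + 2gh = (6.7)² + 2(9.81)(26) = 555.01
v = √555.01 = 23.56 m/s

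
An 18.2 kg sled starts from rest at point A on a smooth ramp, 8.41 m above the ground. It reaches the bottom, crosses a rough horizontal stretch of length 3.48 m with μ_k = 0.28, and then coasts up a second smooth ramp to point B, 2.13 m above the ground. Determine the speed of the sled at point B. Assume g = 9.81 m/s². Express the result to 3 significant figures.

v = 10.2 m/s

Energy at A: mgh₁ = (18.2)(9.81)(8.41) = 1501.5 J
Friction loss: W_f = μ_k mg d = 174.0 J
At B: ½mv² + mgh₂ = mgh₁ − W_f
½mv² = 1501.5 − 174.0 − 380.29 = 947.27 J
v = √(2 × 947.27/18.2) = 10.20 m/s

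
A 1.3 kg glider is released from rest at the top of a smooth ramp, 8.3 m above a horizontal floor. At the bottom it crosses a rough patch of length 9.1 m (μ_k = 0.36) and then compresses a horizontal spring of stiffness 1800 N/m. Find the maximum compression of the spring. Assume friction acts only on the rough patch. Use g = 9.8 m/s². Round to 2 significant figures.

Initial energy: E₁ = mgh = (1.3)(9.8)(8.3) = 105.74 J
Friction removes W_f = μ_k mg d = (0.36)(1.3)(9.8)(9.1) = 41.74 J
Energy reaching the spring: E = 105.74 − 41.74 = 64.006 J
At max compression ½kx² = E ⇒ x = √(2E/k) = √(2 × 64.006/1800) = 0.2667 m

x = 0.27 m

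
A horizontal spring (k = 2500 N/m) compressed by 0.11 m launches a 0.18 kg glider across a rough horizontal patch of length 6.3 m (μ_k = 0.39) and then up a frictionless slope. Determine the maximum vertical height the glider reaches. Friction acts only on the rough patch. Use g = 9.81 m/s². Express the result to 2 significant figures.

Spring energy: E₀ = ½kx² = ½(2500)(0.11)² = 15.125 J
Friction: W_f = μ_k mg d = (0.39)(0.18)(9.81)(6.3) = 4.339 J
Energy at base of ramp: E = 15.125 − 4.339 = 10.786 J
At max height all remaining energy is PE: mgh = E ⇒ h = E/(mg) = 10.786/(0.18 × 9.81) = 6.109 m

h = 6.1 m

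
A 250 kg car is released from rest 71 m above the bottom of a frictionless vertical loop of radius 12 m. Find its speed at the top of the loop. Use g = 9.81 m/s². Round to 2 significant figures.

Energy conservation: mgh = ½mv_top² + mg(2r)
v_top² = 2g(h − 2r) = 2(9.81)(71 − 24.00) = 922.1
v_top = 30.37 m/s

v = 30 m/s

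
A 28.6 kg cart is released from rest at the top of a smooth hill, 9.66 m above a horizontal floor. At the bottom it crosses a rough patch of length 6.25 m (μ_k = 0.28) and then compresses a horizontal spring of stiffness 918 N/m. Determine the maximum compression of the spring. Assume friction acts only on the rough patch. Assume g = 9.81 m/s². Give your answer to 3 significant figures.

x = 2.20 m

Initial energy: E₁ = mgh = (28.6)(9.81)(9.66) = 2710.3 J
Friction removes W_f = μ_k mg d = (0.28)(28.6)(9.81)(6.25) = 491.0 J
Energy reaching the spring: E = 2710.3 − 491.0 = 2219.3 J
At max compression ½kx² = E ⇒ x = √(2E/k) = √(2 × 2219.3/918) = 2.199 m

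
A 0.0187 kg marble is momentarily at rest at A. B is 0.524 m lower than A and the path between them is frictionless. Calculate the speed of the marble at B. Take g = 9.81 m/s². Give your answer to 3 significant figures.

v = 3.21 m/s

Equating total energy at the two states: mgh = ½mv²
v = √(2gh) = √(2 × 9.81 × 0.524) = √10.281 = 3.206 m/s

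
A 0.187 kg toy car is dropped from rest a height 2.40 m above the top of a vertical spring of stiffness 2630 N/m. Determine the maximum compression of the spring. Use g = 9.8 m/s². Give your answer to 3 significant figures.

x = 0.0585 m

Take the reference level at the top of the uncompressed spring. At max compression the car has fallen H + x and is momentarily at rest:
mg(H + x) = ½kx²
½(2630)x² − (0.187)(9.8)x − (0.187)(9.8)(2.40) = 0
1315x² − 1.833x − 4.398 = 0
x = [1.833 + √(3.358 + 23135)]/(2 × 1315) = 0.05853 m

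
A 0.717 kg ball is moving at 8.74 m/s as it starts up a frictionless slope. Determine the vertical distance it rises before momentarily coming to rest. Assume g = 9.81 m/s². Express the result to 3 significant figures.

By energy conservation, ½mv² = mgh
h = v²/(2g) = 8.74²/(2 × 9.81) = 3.893 m

h = 3.89 m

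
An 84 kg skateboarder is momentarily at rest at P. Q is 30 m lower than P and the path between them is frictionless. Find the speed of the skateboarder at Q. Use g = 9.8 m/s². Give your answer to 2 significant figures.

Equating total energy at the two states: mgh = ½mv²
v = √(2gh) = √(2 × 9.8 × 30) = √588.00 = 24.25 m/s

v = 24 m/s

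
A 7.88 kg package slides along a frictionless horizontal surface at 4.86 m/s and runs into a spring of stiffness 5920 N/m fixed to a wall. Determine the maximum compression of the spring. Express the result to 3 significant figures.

x = 0.177 m

Conservation of energy between contact and max compression: ½mv² = ½kx²
x = v√(m/k) = 4.86 × √(7.88/5920) = 0.1773 m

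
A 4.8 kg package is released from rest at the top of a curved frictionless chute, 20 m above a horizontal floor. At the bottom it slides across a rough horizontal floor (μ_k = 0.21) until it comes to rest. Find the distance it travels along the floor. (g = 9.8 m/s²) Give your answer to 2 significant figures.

d = 95 m

Energy bookkeeping (friction removes W_f = μ_k N d):
At rest all PE has been dissipated by friction: mgh = μ_k m g d
d = h/μ_k = 20/0.21 = 95.24 m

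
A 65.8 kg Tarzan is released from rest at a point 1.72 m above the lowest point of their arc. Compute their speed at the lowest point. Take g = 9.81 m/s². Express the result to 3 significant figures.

v = 5.81 m/s

By conservation of mechanical energy, mgh = ½mv²
v = √(2gh) = √(2 × 9.81 × 1.72) = √33.746 = 5.809 m/s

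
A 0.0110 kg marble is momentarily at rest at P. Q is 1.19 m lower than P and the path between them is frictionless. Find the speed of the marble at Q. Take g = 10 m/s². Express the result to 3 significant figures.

Energy conservation between the two points: mgh = ½mv²
The mass cancels from both sides.
v = √(2gh) = √(2 × 10 × 1.19) = √23.800 = 4.879 m/s

v = 4.88 m/s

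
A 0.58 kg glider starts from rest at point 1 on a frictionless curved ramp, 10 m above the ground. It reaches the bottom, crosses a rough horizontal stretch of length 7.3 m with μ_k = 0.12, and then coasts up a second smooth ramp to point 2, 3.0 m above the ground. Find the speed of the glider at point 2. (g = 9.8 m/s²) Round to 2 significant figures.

Energy at 1: mgh₁ = (0.58)(9.8)(10) = 56.840 J
Friction loss: W_f = μ_k mg d = 4.979 J
At 2: ½mv² + mgh₂ = mgh₁ − W_f
½mv² = 56.840 − 4.979 − 17.052 = 34.809 J
v = √(2 × 34.809/0.58) = 10.96 m/s

v = 11 m/s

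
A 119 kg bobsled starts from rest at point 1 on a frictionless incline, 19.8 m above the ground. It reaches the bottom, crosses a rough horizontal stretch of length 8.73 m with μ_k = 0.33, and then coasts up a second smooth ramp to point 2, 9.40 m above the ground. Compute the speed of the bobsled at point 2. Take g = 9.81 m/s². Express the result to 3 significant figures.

v = 12.1 m/s

Energy at 1: mgh₁ = (119)(9.81)(19.8) = 23114 J
Friction loss: W_f = μ_k mg d = 3363 J
At 2: ½mv² + mgh₂ = mgh₁ − W_f
½mv² = 23114 − 3363 − 10973 = 8777.7 J
v = √(2 × 8777.7/119) = 12.15 m/s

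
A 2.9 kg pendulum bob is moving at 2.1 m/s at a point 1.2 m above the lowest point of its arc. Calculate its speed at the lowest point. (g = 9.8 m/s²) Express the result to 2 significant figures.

v = 5.3 m/s

By conservation of mechanical energy, ½mv₀² + mgh = ½mv²
The mass cancels from both sides.
v² = v₀² + 2gh = (2.1)² + 2(9.8)(1.2) = 27.930
v = √27.930 = 5.285 m/s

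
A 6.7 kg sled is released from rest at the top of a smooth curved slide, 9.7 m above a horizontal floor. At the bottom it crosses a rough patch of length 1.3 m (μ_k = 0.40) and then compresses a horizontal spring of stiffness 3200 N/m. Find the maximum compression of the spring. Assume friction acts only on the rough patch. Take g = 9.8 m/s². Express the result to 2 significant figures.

x = 0.61 m

Initial energy: E₁ = mgh = (6.7)(9.8)(9.7) = 636.90 J
Friction removes W_f = μ_k mg d = (0.40)(6.7)(9.8)(1.3) = 34.14 J
Energy reaching the spring: E = 636.90 − 34.14 = 602.76 J
At max compression ½kx² = E ⇒ x = √(2E/k) = √(2 × 602.76/3200) = 0.6138 m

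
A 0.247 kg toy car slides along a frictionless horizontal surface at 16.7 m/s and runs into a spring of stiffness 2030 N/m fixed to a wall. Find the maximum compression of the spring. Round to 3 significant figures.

x = 0.184 m

Conservation of energy between contact and max compression: ½mv² = ½kx²
x = v√(m/k) = 16.7 × √(0.247/2030) = 0.1842 m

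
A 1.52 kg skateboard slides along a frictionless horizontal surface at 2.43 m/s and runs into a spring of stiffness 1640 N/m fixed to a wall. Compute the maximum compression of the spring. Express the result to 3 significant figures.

x = 0.0740 m

Conservation of energy between contact and max compression: ½mv² = ½kx²
x = v√(m/k) = 2.43 × √(1.52/1640) = 0.07398 m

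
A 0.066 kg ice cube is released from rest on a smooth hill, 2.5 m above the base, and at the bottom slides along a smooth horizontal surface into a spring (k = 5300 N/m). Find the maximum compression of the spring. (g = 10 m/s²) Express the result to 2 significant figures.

x = 0.025 m

At max compression the cube is momentarily at rest: mgh = ½kx²
x = √(2mgh/k) = √(2 × 0.066 × 10 × 2.5 / 5300) = 0.02495 m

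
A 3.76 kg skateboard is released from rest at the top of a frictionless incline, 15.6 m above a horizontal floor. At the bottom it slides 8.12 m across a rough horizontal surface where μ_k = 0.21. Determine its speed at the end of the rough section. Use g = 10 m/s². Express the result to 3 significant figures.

v = 16.7 m/s

Energy at the top = energy at the end + work done against friction:
mgh = ½mv² + μ_k m g d
W_f = μ_k mg d = (0.21)(3.76)(10)(8.12) = 64.12 J
½mv² = mgh − W_f = 586.56 − 64.12 = 522.44 J
v = √(2 × 522.44/3.76) = 16.67 m/s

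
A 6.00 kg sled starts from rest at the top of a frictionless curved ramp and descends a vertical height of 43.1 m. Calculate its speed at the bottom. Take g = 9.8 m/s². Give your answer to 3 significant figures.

Equating total energy at the two states: mgh = ½mv²
v = √(2gh) = √(2 × 9.8 × 43.1) = √844.76 = 29.06 m/s

v = 29.1 m/s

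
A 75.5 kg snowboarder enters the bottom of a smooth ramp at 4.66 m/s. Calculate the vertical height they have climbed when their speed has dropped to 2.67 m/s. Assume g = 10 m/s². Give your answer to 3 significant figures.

h = 0.729 m

Energy balance between the two points: ½mv₁² = ½mv₂² + mgh
h = (v₁² − v₂²)/(2g) = (4.66² − 2.67²)/(2 × 10) = 0.7293 m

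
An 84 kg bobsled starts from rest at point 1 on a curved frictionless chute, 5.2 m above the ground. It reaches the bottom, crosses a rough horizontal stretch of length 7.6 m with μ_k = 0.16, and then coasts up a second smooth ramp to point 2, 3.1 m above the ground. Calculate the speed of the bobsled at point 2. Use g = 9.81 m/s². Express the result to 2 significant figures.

v = 4.2 m/s

Energy at 1: mgh₁ = (84)(9.81)(5.2) = 4285.0 J
Friction loss: W_f = μ_k mg d = 1002 J
At 2: ½mv² + mgh₂ = mgh₁ − W_f
½mv² = 4285.0 − 1002 − 2554.5 = 728.45 J
v = √(2 × 728.45/84) = 4.165 m/s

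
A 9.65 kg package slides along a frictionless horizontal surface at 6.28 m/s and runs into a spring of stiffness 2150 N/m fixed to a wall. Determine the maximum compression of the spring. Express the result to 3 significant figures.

x = 0.421 m

All KE is stored as spring PE at maximum compression: ½mv² = ½kx²
x = v√(m/k) = 6.28 × √(9.65/2150) = 0.4207 m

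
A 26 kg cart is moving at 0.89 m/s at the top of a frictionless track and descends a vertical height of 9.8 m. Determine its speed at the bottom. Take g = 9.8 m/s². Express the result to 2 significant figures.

Equating total energy at the two states: ½mv₀² + mgh = ½mv²
v² = v₀² + 2gh = (0.89)² + 2(9.8)(9.8) = 192.87
v = √192.87 = 13.89 m/s

v = 14 m/s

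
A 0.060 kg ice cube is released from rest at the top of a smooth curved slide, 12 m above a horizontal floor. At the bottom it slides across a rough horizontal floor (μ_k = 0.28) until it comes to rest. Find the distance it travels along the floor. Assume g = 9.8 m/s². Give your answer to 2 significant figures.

Energy bookkeeping (friction removes W_f = μ_k N d):
At rest all PE has been dissipated by friction: mgh = μ_k m g d
d = h/μ_k = 12/0.28 = 42.86 m

d = 43 m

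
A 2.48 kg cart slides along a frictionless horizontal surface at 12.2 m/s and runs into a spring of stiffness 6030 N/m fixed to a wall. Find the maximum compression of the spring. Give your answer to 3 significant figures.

At max compression the cart is momentarily at rest: ½mv² = ½kx²
x = v√(m/k) = 12.2 × √(2.48/6030) = 0.2474 m

x = 0.247 m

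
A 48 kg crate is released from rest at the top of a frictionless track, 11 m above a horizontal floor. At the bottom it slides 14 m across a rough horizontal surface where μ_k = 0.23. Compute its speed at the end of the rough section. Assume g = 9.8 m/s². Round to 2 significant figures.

v = 12 m/s

Energy at the top = energy at the end + work done against friction:
mgh = ½mv² + μ_k m g d
W_f = μ_k mg d = (0.23)(48)(9.8)(14) = 1515 J
½mv² = mgh − W_f = 5174.4 − 1515 = 3659.7 J
v = √(2 × 3659.7/48) = 12.35 m/s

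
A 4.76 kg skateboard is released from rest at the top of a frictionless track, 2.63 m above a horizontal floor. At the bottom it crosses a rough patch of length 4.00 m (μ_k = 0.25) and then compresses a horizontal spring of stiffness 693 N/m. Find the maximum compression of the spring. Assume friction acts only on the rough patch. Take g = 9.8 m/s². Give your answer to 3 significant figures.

x = 0.468 m

Initial energy: E₁ = mgh = (4.76)(9.8)(2.63) = 122.68 J
Friction removes W_f = μ_k mg d = (0.25)(4.76)(9.8)(4.00) = 46.65 J
Energy reaching the spring: E = 122.68 − 46.65 = 76.036 J
At max compression ½kx² = E ⇒ x = √(2E/k) = √(2 × 76.036/693) = 0.4684 m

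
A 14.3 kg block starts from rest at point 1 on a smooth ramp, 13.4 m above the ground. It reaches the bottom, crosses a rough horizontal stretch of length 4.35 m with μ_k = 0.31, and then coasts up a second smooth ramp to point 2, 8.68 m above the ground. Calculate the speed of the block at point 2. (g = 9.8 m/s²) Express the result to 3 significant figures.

Energy at 1: mgh₁ = (14.3)(9.8)(13.4) = 1877.9 J
Friction loss: W_f = μ_k mg d = 189.0 J
At 2: ½mv² + mgh₂ = mgh₁ − W_f
½mv² = 1877.9 − 189.0 − 1216.4 = 472.48 J
v = √(2 × 472.48/14.3) = 8.129 m/s

v = 8.13 m/s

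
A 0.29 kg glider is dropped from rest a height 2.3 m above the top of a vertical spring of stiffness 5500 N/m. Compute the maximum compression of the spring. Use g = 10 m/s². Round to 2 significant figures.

x = 0.050 m

Take the reference level at the top of the uncompressed spring. At max compression the glider has fallen H + x and is momentarily at rest:
mg(H + x) = ½kx²
½(5500)x² − (0.29)(10)x − (0.29)(10)(2.3) = 0
2750x² − 2.900x − 6.670 = 0
x = [2.900 + √(8.410 + 73370)]/(2 × 2750) = 0.04978 m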